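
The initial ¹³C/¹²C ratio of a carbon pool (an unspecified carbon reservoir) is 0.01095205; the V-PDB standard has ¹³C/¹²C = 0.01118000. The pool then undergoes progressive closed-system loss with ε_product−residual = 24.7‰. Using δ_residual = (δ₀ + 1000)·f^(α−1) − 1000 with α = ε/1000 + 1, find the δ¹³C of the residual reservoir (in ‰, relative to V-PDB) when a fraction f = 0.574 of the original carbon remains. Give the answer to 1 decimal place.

-33.7‰

δ₀ = (0.01095205/0.01118000 − 1)×1000 = (0.979611 − 1)×1000 = -20.389‰
α − 1 = ε/1000 = 0.0247
f^(α−1) = 0.574^(0.0247) = 0.986382
δ_res = (-20.389 + 1000) × 0.986382 − 1000 = 966.271 − 1000 = -33.73‰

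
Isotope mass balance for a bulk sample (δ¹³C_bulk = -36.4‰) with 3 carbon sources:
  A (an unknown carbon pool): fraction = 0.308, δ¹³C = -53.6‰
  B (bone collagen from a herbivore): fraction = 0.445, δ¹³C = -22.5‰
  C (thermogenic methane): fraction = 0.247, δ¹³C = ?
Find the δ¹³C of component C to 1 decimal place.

-40.0‰

Isotope mass balance: δ_bulk = Σ fᵢ·δᵢ.
-36.4 = 0.308×(-53.6) + 0.445×(-22.5) + 0.247×δ_C
0.247·δ_C = -36.4 − (-26.521) = -9.879
δ_C = -9.879 / 0.247 = -39.99‰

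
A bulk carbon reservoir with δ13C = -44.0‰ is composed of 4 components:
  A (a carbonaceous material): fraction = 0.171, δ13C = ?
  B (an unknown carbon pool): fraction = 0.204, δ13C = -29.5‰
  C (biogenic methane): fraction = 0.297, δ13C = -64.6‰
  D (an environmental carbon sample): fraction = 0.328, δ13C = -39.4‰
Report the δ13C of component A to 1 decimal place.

-34.3‰

Isotope mass balance: δ_bulk = Σ fᵢ·δᵢ.
-44.0 = 0.171×δ_A + 0.204×(-29.5) + 0.297×(-64.6) + 0.328×(-39.4)
0.171·δ_A = -44.0 − (-38.127) = -5.873
δ_A = -5.873 / 0.171 = -34.34‰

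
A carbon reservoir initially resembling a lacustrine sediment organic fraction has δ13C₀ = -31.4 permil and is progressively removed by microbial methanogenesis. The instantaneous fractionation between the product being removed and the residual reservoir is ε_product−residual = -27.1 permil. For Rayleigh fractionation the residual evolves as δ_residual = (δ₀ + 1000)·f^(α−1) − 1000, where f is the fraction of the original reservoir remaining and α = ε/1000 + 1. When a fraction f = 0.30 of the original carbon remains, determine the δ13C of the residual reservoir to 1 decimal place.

0.7 permil

Rayleigh residual: δ_res = (δ₀ + 1000)·f^(α−1) − 1000
α = ε/1000 + 1 = 0.97290, so α − 1 = -0.02710
f^(α−1) = 0.30^(-0.02710) = 1.033166
δ_res = (-31.4 + 1000) × 1.033166 − 1000 = 1000.724 − 1000 = 0.72 permil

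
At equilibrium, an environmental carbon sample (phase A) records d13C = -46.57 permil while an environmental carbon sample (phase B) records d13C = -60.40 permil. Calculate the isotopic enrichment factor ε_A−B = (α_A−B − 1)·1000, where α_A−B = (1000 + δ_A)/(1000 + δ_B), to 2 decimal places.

α_A−B = (1000 + -46.57) / (1000 + -60.40) = 953.43 / 939.60 = 1.014719
ε_A−B = (1.014719 − 1) × 1000 = 14.719 permil
(The approximation ε ≈ δ_A − δ_B would give 13.83 permil.)

14.72 permil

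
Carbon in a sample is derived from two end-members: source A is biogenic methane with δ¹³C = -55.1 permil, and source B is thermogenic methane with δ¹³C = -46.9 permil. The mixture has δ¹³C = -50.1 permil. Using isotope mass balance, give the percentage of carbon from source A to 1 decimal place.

39.0%

δ_mix = f_A·δ_A + (1 − f_A)·δ_B  ⇒  f_A = (δ_mix − δ_B)/(δ_A − δ_B)
f_A = (-50.1 − (-46.9)) / (-55.1 − (-46.9))
f_A = -3.2 / -8.2 = 0.3902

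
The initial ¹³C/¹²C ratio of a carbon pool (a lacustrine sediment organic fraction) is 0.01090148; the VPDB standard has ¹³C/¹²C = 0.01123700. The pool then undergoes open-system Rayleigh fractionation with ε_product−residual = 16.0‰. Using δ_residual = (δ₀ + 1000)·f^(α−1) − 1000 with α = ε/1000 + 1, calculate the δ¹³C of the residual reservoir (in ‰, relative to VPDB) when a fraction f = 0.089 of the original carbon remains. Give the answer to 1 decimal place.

-66.7‰

δ₀ = (0.01090148/0.01123700 − 1)×1000 = (0.970141 − 1)×1000 = -29.859‰
α − 1 = ε/1000 = 0.0160
f^(α−1) = 0.089^(0.0160) = 0.962034
δ_res = (-29.859 + 1000) × 0.962034 − 1000 = 933.309 − 1000 = -66.69‰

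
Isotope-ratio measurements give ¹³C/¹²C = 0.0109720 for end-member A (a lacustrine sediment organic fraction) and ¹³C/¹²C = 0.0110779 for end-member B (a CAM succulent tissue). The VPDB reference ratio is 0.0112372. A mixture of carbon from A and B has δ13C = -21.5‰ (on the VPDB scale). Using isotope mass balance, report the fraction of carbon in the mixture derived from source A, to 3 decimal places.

δ_A = (0.0109720/0.0112372 − 1)×1000 = (0.976400 − 1)×1000 = -23.600‰
δ_B = (0.0110779/0.0112372 − 1)×1000 = (0.985824 − 1)×1000 = -14.176‰
f_A = (δ_mix − δ_B)/(δ_A − δ_B) = (-21.5 − (-14.176))/(-23.600 − (-14.176))
f_A = -7.324 / -9.424 = 0.7771

0.777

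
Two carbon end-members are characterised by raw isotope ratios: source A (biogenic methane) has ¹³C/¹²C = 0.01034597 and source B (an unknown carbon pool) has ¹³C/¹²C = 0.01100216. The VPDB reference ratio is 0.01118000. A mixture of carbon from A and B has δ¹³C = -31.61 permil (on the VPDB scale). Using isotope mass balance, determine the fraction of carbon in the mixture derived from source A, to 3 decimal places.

0.268

δ_A = (0.01034597/0.01118000 − 1)×1000 = (0.925400 − 1)×1000 = -74.600 permil
δ_B = (0.01100216/0.01118000 − 1)×1000 = (0.984093 − 1)×1000 = -15.907 permil
f_A = (δ_mix − δ_B)/(δ_A − δ_B) = (-31.61 − (-15.907))/(-74.600 − (-15.907))
f_A = -15.703 / -58.693 = 0.2675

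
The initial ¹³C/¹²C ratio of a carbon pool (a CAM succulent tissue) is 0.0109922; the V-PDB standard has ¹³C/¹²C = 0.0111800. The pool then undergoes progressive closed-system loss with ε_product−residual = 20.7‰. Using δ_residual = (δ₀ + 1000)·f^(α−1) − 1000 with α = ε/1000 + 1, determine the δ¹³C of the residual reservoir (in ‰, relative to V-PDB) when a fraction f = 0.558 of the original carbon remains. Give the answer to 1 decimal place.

δ₀ = (0.0109922/0.0111800 − 1)×1000 = (0.983202 − 1)×1000 = -16.798‰
α − 1 = ε/1000 = 0.0207
f^(α−1) = 0.558^(0.0207) = 0.987996
δ_res = (-16.798 + 1000) × 0.987996 − 1000 = 971.400 − 1000 = -28.60‰

-28.6‰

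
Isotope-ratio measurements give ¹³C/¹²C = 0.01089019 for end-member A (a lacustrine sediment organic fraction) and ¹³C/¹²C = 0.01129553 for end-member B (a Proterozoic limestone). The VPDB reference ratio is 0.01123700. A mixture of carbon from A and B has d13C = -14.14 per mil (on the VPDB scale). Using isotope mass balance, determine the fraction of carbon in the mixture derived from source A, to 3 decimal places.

δ_A = (0.01089019/0.01123700 − 1)×1000 = (0.969137 − 1)×1000 = -30.863 per mil
δ_B = (0.01129553/0.01123700 − 1)×1000 = (1.005209 − 1)×1000 = 5.209 per mil
f_A = (δ_mix − δ_B)/(δ_A − δ_B) = (-14.14 − (5.209))/(-30.863 − (5.209))
f_A = -19.349 / -36.072 = 0.5364

0.536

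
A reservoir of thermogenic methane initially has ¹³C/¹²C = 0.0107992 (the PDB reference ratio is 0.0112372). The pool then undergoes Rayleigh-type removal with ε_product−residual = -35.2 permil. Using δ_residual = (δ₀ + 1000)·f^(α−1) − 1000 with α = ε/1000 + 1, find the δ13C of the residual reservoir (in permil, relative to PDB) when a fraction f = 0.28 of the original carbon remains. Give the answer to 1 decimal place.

5.1 permil

δ₀ = (0.0107992/0.0112372 − 1)×1000 = (0.961022 − 1)×1000 = -38.978 permil
α − 1 = ε/1000 = -0.0352
f^(α−1) = 0.28^(-0.0352) = 1.045827
δ_res = (-38.978 + 1000) × 1.045827 − 1000 = 1005.064 − 1000 = 5.06 permil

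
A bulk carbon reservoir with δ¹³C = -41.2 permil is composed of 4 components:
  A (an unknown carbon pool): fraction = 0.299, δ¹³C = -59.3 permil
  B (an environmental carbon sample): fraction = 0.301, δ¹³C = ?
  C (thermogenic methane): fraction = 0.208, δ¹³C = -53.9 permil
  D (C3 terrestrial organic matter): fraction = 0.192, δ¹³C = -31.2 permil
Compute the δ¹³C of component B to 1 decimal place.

-20.8 permil

Isotope mass balance: δ_bulk = Σ fᵢ·δᵢ.
-41.2 = 0.299×(-59.3) + 0.301×δ_B + 0.208×(-53.9) + 0.192×(-31.2)
0.301·δ_B = -41.2 − (-34.932) = -6.268
δ_B = -6.268 / 0.301 = -20.82 permil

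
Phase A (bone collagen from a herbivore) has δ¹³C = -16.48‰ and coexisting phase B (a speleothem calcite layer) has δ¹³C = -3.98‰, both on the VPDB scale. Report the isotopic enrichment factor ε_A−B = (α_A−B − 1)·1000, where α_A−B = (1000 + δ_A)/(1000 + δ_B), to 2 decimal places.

-12.55‰

α_A−B = (1000 + -16.48) / (1000 + -3.98) = 983.52 / 996.02 = 0.987450
ε_A−B = (0.987450 − 1) × 1000 = -12.550‰
(The approximation ε ≈ δ_A − δ_B would give -12.50‰.)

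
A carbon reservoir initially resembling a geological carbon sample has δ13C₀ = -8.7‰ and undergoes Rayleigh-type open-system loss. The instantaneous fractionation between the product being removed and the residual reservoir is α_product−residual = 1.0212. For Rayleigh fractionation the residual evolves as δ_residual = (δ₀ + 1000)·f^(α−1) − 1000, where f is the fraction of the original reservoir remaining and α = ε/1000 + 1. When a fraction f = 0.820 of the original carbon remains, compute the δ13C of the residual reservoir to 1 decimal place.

Rayleigh residual: δ_res = (δ₀ + 1000)·f^(α−1) − 1000
α − 1 = 0.02120
f^(α−1) = 0.820^(0.02120) = 0.995802
δ_res = (-8.7 + 1000) × 0.995802 − 1000 = 987.138 − 1000 = -12.86‰

-12.9‰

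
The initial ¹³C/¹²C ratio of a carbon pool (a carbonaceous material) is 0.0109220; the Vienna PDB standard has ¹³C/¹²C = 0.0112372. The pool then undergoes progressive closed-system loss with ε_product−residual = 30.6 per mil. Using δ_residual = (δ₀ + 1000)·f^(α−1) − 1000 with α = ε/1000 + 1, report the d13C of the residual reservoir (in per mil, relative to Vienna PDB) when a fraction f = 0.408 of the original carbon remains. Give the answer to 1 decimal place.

δ₀ = (0.0109220/0.0112372 − 1)×1000 = (0.971950 − 1)×1000 = -28.050 per mil
α − 1 = ε/1000 = 0.0306
f^(α−1) = 0.408^(0.0306) = 0.972940
δ_res = (-28.050 + 1000) × 0.972940 − 1000 = 945.650 − 1000 = -54.35 per mil

-54.4 per mil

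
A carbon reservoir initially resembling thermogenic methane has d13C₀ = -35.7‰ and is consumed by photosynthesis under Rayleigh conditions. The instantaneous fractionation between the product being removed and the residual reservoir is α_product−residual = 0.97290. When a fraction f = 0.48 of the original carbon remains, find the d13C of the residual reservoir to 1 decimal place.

Rayleigh residual: δ_res = (δ₀ + 1000)·f^(α−1) − 1000
α − 1 = -0.02710
f^(α−1) = 0.48^(-0.02710) = 1.020090
δ_res = (-35.7 + 1000) × 1.020090 − 1000 = 983.672 − 1000 = -16.33‰

-16.3‰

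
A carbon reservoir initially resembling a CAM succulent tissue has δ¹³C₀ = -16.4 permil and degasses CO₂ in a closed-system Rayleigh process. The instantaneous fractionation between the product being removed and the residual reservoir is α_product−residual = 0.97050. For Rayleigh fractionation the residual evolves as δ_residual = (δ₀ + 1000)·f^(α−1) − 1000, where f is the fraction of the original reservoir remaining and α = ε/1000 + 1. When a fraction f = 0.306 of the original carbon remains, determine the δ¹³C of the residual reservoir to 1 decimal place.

Rayleigh residual: δ_res = (δ₀ + 1000)·f^(α−1) − 1000
α − 1 = -0.02950
f^(α−1) = 0.306^(-0.02950) = 1.035550
δ_res = (-16.4 + 1000) × 1.035550 − 1000 = 1018.567 − 1000 = 18.57 permil

18.6 permil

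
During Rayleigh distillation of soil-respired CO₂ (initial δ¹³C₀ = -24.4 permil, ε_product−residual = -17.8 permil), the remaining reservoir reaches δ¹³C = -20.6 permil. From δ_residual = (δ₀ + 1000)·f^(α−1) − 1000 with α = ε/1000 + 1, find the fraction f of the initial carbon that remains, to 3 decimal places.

α − 1 = ε/1000 = -0.0178
(δ_res + 1000)/(δ₀ + 1000) = (-20.6 + 1000)/(-24.4 + 1000) = 979.4/975.6 = 1.003895
f = 1.003895^(1/-0.0178) = exp(ln(1.003895)/-0.0178) = exp(0.00389/-0.0178)
f = exp(-0.2184) = 0.8038

0.804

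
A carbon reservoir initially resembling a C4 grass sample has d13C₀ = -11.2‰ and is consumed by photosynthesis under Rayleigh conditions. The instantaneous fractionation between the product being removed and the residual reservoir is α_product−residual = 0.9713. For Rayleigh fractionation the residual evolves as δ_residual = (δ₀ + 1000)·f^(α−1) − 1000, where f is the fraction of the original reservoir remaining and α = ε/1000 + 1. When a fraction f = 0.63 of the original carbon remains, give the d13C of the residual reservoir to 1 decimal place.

2.0‰

Rayleigh residual: δ_res = (δ₀ + 1000)·f^(α−1) − 1000
α − 1 = -0.02870
f^(α−1) = 0.63^(-0.02870) = 1.013349
δ_res = (-11.2 + 1000) × 1.013349 − 1000 = 1001.999 − 1000 = 2.00‰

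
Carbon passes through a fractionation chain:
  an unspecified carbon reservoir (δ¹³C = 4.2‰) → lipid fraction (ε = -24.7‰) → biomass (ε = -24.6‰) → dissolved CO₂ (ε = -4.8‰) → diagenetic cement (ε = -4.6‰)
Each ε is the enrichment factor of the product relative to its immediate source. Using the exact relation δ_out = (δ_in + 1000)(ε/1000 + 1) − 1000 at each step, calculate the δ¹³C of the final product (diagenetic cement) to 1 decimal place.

step 1: δ = (4.20 + 1000)·(-24.7/1000 + 1) − 1000 = -20.60‰
step 2: δ = (-20.60 + 1000)·(-24.6/1000 + 1) − 1000 = -44.70‰
step 3: δ = (-44.70 + 1000)·(-4.8/1000 + 1) − 1000 = -49.28‰
step 4: δ = (-49.28 + 1000)·(-4.6/1000 + 1) − 1000 = -53.66‰

-53.7‰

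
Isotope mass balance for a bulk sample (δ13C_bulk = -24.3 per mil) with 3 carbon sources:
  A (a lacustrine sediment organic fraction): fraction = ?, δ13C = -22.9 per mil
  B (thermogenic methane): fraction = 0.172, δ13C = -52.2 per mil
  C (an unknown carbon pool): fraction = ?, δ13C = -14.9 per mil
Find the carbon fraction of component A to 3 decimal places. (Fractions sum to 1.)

0.373

Let f_A and f_C be the unknown fractions; fractions sum to 1 so f_A + f_C = 0.828.
Mass balance: Σ fᵢ·δᵢ = δ_bulk ⇒ f_A·(-22.9) + f_C·(-14.9) = -24.3 − (-8.978) = -15.322
Substitute f_C = 0.828 − f_A:
f_A·(-22.9 − -14.9) = -15.322 − 0.828×(-14.9) = -2.984
f_A = -2.984 / -8.0 = 0.3731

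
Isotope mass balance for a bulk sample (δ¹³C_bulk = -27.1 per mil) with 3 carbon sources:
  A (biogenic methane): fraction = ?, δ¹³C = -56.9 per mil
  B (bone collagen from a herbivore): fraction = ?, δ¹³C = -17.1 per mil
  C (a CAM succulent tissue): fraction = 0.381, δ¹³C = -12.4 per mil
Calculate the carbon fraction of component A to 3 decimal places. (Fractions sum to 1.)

0.296

Let f_A and f_B be the unknown fractions; fractions sum to 1 so f_A + f_B = 0.619.
Mass balance: Σ fᵢ·δᵢ = δ_bulk ⇒ f_A·(-56.9) + f_B·(-17.1) = -27.1 − (-4.724) = -22.376
Substitute f_B = 0.619 − f_A:
f_A·(-56.9 − -17.1) = -22.376 − 0.619×(-17.1) = -11.791
f_A = -11.791 / -39.8 = 0.2962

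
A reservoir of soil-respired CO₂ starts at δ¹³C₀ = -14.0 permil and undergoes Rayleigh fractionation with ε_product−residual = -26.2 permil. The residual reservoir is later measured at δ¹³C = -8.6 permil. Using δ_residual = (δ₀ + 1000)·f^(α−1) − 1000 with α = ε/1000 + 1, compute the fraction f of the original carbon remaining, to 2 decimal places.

α − 1 = ε/1000 = -0.0262
(δ_res + 1000)/(δ₀ + 1000) = (-8.6 + 1000)/(-14.0 + 1000) = 991.4/986.0 = 1.005477
f = 1.005477^(1/-0.0262) = exp(ln(1.005477)/-0.0262) = exp(0.00546/-0.0262)
f = exp(-0.2085) = 0.8118

0.81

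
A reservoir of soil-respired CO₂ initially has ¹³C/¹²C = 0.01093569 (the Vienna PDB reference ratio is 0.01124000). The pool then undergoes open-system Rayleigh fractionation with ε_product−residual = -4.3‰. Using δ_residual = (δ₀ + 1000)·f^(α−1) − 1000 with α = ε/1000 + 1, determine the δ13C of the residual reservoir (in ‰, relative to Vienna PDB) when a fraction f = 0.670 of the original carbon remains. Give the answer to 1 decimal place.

δ₀ = (0.01093569/0.01124000 − 1)×1000 = (0.972926 − 1)×1000 = -27.074‰
α − 1 = ε/1000 = -0.0043
f^(α−1) = 0.670^(-0.0043) = 1.001724
δ_res = (-27.074 + 1000) × 1.001724 − 1000 = 974.603 − 1000 = -25.40‰

-25.4‰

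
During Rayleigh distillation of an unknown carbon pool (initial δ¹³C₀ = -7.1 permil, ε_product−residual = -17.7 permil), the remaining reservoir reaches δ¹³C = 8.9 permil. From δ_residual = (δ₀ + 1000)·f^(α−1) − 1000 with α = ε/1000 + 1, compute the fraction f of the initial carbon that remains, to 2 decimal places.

0.41

α − 1 = ε/1000 = -0.0177
(δ_res + 1000)/(δ₀ + 1000) = (8.9 + 1000)/(-7.1 + 1000) = 1008.9/992.9 = 1.016114
f = 1.016114^(1/-0.0177) = exp(ln(1.016114)/-0.0177) = exp(0.01599/-0.0177)
f = exp(-0.9032) = 0.4053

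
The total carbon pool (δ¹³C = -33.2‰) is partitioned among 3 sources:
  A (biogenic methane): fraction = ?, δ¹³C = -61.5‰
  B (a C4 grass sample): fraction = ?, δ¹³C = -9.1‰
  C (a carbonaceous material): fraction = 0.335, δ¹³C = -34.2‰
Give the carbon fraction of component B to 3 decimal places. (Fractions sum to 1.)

Let f_B and f_A be the unknown fractions; fractions sum to 1 so f_B + f_A = 0.665.
Mass balance: Σ fᵢ·δᵢ = δ_bulk ⇒ f_B·(-9.1) + f_A·(-61.5) = -33.2 − (-11.457) = -21.743
Substitute f_A = 0.665 − f_B:
f_B·(-9.1 − -61.5) = -21.743 − 0.665×(-61.5) = 19.154
f_B = 19.154 / 52.4 = 0.3655

0.366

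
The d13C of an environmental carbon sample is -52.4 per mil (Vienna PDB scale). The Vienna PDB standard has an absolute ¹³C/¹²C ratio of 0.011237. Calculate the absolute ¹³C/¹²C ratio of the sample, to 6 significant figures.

0.0106482

R_sample = R_standard × (d13C/1000 + 1)
R_sample = 0.011237 × (-52.4/1000 + 1) = 0.011237 × 0.947600
R_sample = 0.0106482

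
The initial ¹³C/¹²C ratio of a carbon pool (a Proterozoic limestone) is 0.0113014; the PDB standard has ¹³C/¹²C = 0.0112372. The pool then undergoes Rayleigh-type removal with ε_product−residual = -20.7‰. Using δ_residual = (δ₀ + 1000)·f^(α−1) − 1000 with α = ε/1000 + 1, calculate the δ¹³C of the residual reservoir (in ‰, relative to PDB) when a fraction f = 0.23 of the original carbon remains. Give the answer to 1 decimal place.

δ₀ = (0.0113014/0.0112372 − 1)×1000 = (1.005713 − 1)×1000 = 5.713‰
α − 1 = ε/1000 = -0.0207
f^(α−1) = 0.23^(-0.0207) = 1.030890
δ_res = (5.713 + 1000) × 1.030890 − 1000 = 1036.779 − 1000 = 36.78‰

36.8‰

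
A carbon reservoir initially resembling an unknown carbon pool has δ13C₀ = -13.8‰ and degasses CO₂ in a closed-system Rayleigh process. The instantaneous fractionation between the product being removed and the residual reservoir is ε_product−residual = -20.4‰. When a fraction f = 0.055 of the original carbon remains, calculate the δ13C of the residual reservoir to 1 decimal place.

Rayleigh residual: δ_res = (δ₀ + 1000)·f^(α−1) − 1000
α = ε/1000 + 1 = 0.97960, so α − 1 = -0.02040
f^(α−1) = 0.055^(-0.02040) = 1.060954
δ_res = (-13.8 + 1000) × 1.060954 − 1000 = 1046.313 − 1000 = 46.31‰

46.3‰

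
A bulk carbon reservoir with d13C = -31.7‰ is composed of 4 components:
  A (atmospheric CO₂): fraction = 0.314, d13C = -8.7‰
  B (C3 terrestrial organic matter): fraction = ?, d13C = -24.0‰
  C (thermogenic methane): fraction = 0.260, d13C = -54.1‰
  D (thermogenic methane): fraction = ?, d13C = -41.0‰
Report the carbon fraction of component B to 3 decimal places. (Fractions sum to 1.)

0.151

Let f_B and f_D be the unknown fractions; fractions sum to 1 so f_B + f_D = 0.426.
Mass balance: Σ fᵢ·δᵢ = δ_bulk ⇒ f_B·(-24.0) + f_D·(-41.0) = -31.7 − (-16.798) = -14.902
Substitute f_D = 0.426 − f_B:
f_B·(-24.0 − -41.0) = -14.902 − 0.426×(-41.0) = 2.564
f_B = 2.564 / 17.0 = 0.1508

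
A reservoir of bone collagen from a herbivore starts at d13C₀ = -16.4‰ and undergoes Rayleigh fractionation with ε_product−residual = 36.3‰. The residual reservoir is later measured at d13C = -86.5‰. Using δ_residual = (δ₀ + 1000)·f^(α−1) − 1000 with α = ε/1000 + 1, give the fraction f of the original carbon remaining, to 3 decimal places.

α − 1 = ε/1000 = 0.0363
(δ_res + 1000)/(δ₀ + 1000) = (-86.5 + 1000)/(-16.4 + 1000) = 913.5/983.6 = 0.928731
f = 0.928731^(1/0.0363) = exp(ln(0.928731)/0.0363) = exp(-0.07394/0.0363)
f = exp(-2.0368) = 0.1304

0.130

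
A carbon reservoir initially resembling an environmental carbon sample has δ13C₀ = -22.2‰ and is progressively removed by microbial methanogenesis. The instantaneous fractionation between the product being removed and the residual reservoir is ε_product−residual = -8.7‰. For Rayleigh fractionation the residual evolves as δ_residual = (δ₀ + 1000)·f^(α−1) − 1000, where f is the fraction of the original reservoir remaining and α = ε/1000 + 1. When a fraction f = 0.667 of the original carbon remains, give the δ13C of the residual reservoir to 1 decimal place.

Rayleigh residual: δ_res = (δ₀ + 1000)·f^(α−1) − 1000
α = ε/1000 + 1 = 0.99130, so α − 1 = -0.00870
f^(α−1) = 0.667^(-0.00870) = 1.003529
δ_res = (-22.2 + 1000) × 1.003529 − 1000 = 981.251 − 1000 = -18.75‰

-18.7‰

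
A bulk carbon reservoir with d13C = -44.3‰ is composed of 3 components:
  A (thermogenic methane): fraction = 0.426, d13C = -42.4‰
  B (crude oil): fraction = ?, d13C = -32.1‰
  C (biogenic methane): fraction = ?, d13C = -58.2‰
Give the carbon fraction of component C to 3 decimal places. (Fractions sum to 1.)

0.299

Let f_C and f_B be the unknown fractions; fractions sum to 1 so f_C + f_B = 0.574.
Mass balance: Σ fᵢ·δᵢ = δ_bulk ⇒ f_C·(-58.2) + f_B·(-32.1) = -44.3 − (-18.062) = -26.238
Substitute f_B = 0.574 − f_C:
f_C·(-58.2 − -32.1) = -26.238 − 0.574×(-32.1) = -7.812
f_C = -7.812 / -26.1 = 0.2993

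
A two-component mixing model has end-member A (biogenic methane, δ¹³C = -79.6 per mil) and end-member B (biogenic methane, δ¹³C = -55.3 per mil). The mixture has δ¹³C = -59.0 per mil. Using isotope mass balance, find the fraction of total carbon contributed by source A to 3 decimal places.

0.152

δ_mix = f_A·δ_A + (1 − f_A)·δ_B  ⇒  f_A = (δ_mix − δ_B)/(δ_A − δ_B)
f_A = (-59.0 − (-55.3)) / (-79.6 − (-55.3))
f_A = -3.7 / -24.3 = 0.1523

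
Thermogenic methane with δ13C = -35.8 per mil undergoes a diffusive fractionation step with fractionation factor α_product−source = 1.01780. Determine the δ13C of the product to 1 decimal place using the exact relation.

δ_product = (δ_source + 1000)·α − 1000
δ_product = (-35.8 + 1000) × 1.01780 − 1000
δ_product = 981.363 − 1000 = -18.64 per mil

-18.6 per mil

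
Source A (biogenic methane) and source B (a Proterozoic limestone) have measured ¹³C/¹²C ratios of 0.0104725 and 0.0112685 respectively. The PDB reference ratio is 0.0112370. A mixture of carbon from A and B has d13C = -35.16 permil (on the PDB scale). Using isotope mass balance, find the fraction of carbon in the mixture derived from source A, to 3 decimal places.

δ_A = (0.0104725/0.0112370 − 1)×1000 = (0.931966 − 1)×1000 = -68.034 permil
δ_B = (0.0112685/0.0112370 − 1)×1000 = (1.002803 − 1)×1000 = 2.803 permil
f_A = (δ_mix − δ_B)/(δ_A − δ_B) = (-35.16 − (2.803))/(-68.034 − (2.803))
f_A = -37.963 / -70.837 = 0.5359

0.536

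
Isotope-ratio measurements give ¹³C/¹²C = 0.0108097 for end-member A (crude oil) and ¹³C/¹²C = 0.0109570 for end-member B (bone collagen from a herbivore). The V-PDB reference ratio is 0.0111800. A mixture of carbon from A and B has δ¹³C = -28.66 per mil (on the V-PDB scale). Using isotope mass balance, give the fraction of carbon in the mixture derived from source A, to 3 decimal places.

0.661

δ_A = (0.0108097/0.0111800 − 1)×1000 = (0.966878 − 1)×1000 = -33.122 per mil
δ_B = (0.0109570/0.0111800 − 1)×1000 = (0.980054 − 1)×1000 = -19.946 per mil
f_A = (δ_mix − δ_B)/(δ_A − δ_B) = (-28.66 − (-19.946))/(-33.122 − (-19.946))
f_A = -8.714 / -13.175 = 0.6614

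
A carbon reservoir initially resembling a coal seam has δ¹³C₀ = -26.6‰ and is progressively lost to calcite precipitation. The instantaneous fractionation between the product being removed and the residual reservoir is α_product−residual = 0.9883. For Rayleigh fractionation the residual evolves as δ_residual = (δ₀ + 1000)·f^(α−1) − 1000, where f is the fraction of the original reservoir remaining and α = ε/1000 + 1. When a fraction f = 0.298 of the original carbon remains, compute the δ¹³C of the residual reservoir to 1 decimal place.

-12.7‰

Rayleigh residual: δ_res = (δ₀ + 1000)·f^(α−1) − 1000
α − 1 = -0.01170
f^(α−1) = 0.298^(-0.01170) = 1.014266
δ_res = (-26.6 + 1000) × 1.014266 − 1000 = 987.286 − 1000 = -12.71‰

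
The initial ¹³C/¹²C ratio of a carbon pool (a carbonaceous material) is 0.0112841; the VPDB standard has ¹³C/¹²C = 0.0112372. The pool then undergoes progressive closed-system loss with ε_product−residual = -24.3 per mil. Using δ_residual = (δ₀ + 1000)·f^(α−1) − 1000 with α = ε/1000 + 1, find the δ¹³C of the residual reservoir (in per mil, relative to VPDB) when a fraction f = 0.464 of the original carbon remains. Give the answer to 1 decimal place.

δ₀ = (0.0112841/0.0112372 − 1)×1000 = (1.004174 − 1)×1000 = 4.174 per mil
α − 1 = ε/1000 = -0.0243
f^(α−1) = 0.464^(-0.0243) = 1.018834
δ_res = (4.174 + 1000) × 1.018834 − 1000 = 1023.087 − 1000 = 23.09 per mil

23.1 per mil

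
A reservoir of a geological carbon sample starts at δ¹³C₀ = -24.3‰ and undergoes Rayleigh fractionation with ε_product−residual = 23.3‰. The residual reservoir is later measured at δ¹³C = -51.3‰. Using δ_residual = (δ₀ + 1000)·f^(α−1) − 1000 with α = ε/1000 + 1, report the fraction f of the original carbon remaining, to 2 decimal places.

0.30

α − 1 = ε/1000 = 0.0233
(δ_res + 1000)/(δ₀ + 1000) = (-51.3 + 1000)/(-24.3 + 1000) = 948.7/975.7 = 0.972328
f = 0.972328^(1/0.0233) = exp(ln(0.972328)/0.0233) = exp(-0.02806/0.0233)
f = exp(-1.2044) = 0.2999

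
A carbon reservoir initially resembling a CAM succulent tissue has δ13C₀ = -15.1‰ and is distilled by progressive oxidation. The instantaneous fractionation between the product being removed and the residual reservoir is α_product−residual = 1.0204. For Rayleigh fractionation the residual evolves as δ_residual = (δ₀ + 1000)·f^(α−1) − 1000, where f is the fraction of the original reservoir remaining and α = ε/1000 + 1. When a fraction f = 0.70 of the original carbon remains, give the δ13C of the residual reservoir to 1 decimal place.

-22.2‰

Rayleigh residual: δ_res = (δ₀ + 1000)·f^(α−1) − 1000
α − 1 = 0.02040
f^(α−1) = 0.70^(0.02040) = 0.992750
δ_res = (-15.1 + 1000) × 0.992750 − 1000 = 977.760 − 1000 = -22.24‰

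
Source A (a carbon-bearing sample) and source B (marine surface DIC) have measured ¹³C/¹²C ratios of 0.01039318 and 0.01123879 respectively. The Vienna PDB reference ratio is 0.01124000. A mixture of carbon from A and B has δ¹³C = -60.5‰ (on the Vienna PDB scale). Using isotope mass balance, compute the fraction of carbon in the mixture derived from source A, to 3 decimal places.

δ_A = (0.01039318/0.01124000 − 1)×1000 = (0.924660 − 1)×1000 = -75.340‰
δ_B = (0.01123879/0.01124000 − 1)×1000 = (0.999892 − 1)×1000 = -0.108‰
f_A = (δ_mix − δ_B)/(δ_A − δ_B) = (-60.5 − (-0.108))/(-75.340 − (-0.108))
f_A = -60.392 / -75.232 = 0.8027

0.803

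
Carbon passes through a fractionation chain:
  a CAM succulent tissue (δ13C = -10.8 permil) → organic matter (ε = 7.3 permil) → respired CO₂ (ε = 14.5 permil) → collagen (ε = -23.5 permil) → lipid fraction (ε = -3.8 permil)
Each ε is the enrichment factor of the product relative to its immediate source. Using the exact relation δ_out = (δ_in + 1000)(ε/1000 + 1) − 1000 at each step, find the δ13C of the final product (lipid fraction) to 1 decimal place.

-16.6 permil

step 1: δ = (-10.80 + 1000)·(7.3/1000 + 1) − 1000 = -3.58 permil
step 2: δ = (-3.58 + 1000)·(14.5/1000 + 1) − 1000 = 10.87 permil
step 3: δ = (10.87 + 1000)·(-23.5/1000 + 1) − 1000 = -12.89 permil
step 4: δ = (-12.89 + 1000)·(-3.8/1000 + 1) − 1000 = -16.64 permil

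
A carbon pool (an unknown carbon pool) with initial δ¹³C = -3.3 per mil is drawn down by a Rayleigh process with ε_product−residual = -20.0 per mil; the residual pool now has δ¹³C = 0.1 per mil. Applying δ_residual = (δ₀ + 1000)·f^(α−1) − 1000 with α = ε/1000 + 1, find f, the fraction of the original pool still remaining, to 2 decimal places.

α − 1 = ε/1000 = -0.0200
(δ_res + 1000)/(δ₀ + 1000) = (0.1 + 1000)/(-3.3 + 1000) = 1000.1/996.7 = 1.003411
f = 1.003411^(1/-0.0200) = exp(ln(1.003411)/-0.0200) = exp(0.00341/-0.0200)
f = exp(-0.1703) = 0.8434

0.84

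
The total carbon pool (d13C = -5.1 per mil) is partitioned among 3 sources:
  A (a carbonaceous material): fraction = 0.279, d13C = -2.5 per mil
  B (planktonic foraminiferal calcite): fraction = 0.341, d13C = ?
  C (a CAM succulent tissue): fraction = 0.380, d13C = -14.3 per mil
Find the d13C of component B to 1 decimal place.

Isotope mass balance: δ_bulk = Σ fᵢ·δᵢ.
-5.1 = 0.279×(-2.5) + 0.341×δ_B + 0.380×(-14.3)
0.341·δ_B = -5.1 − (-6.131) = 1.032
δ_B = 1.032 / 0.341 = 3.02 per mil

3.0 per mil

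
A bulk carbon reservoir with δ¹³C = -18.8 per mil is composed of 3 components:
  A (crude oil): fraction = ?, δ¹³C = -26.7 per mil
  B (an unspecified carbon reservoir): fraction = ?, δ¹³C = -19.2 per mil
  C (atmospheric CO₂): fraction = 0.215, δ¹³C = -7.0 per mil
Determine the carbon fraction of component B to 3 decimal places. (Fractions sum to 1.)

0.489

Let f_B and f_A be the unknown fractions; fractions sum to 1 so f_B + f_A = 0.785.
Mass balance: Σ fᵢ·δᵢ = δ_bulk ⇒ f_B·(-19.2) + f_A·(-26.7) = -18.8 − (-1.505) = -17.295
Substitute f_A = 0.785 − f_B:
f_B·(-19.2 − -26.7) = -17.295 − 0.785×(-26.7) = 3.665
f_B = 3.665 / 7.5 = 0.4886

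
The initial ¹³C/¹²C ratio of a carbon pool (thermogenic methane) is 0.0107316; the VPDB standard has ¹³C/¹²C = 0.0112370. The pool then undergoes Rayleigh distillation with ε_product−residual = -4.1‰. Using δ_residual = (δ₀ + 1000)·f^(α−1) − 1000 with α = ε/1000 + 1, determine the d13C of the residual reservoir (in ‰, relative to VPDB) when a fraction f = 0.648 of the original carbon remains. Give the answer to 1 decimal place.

δ₀ = (0.0107316/0.0112370 − 1)×1000 = (0.955024 − 1)×1000 = -44.976‰
α − 1 = ε/1000 = -0.0041
f^(α−1) = 0.648^(-0.0041) = 1.001780
δ_res = (-44.976 + 1000) × 1.001780 − 1000 = 956.724 − 1000 = -43.28‰

-43.3‰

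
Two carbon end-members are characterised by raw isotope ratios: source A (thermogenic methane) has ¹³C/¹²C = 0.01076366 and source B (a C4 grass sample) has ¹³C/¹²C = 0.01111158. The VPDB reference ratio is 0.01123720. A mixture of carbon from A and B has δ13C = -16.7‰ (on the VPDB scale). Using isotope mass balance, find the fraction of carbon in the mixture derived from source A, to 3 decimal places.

0.178

δ_A = (0.01076366/0.01123720 − 1)×1000 = (0.957860 − 1)×1000 = -42.140‰
δ_B = (0.01111158/0.01123720 − 1)×1000 = (0.988821 − 1)×1000 = -11.179‰
f_A = (δ_mix − δ_B)/(δ_A − δ_B) = (-16.7 − (-11.179))/(-42.140 − (-11.179))
f_A = -5.521 / -30.961 = 0.1783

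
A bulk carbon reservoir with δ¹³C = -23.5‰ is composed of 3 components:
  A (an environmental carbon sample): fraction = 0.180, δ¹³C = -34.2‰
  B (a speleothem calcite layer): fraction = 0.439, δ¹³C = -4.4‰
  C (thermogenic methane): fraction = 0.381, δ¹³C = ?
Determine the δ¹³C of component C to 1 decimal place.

Isotope mass balance: δ_bulk = Σ fᵢ·δᵢ.
-23.5 = 0.180×(-34.2) + 0.439×(-4.4) + 0.381×δ_C
0.381·δ_C = -23.5 − (-8.088) = -15.412
δ_C = -15.412 / 0.381 = -40.45‰

-40.5‰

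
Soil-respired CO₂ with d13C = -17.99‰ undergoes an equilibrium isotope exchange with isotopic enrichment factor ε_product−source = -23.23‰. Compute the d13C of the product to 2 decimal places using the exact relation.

Exactly, δ_product = (δ_source + 1000)·(ε/1000 + 1) − 1000.
δ_product = (-17.99 + 1000) × (-23.23/1000 + 1) − 1000
δ_product = -40.802‰

-40.80‰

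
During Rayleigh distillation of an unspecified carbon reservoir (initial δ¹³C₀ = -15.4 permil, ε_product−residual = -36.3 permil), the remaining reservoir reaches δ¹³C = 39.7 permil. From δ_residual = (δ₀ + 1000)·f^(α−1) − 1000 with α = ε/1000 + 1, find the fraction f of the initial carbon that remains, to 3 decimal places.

0.223

α − 1 = ε/1000 = -0.0363
(δ_res + 1000)/(δ₀ + 1000) = (39.7 + 1000)/(-15.4 + 1000) = 1039.7/984.6 = 1.055962
f = 1.055962^(1/-0.0363) = exp(ln(1.055962)/-0.0363) = exp(0.05445/-0.0363)
f = exp(-1.5001) = 0.2231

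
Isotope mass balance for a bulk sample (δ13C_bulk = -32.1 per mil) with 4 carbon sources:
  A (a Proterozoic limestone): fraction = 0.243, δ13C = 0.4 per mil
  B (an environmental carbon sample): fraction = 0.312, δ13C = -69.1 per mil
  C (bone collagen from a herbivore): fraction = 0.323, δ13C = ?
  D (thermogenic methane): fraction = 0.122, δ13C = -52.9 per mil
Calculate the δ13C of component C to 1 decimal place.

-13.0 per mil

Isotope mass balance: δ_bulk = Σ fᵢ·δᵢ.
-32.1 = 0.243×(0.4) + 0.312×(-69.1) + 0.323×δ_C + 0.122×(-52.9)
0.323·δ_C = -32.1 − (-27.916) = -4.184
δ_C = -4.184 / 0.323 = -12.95 per mil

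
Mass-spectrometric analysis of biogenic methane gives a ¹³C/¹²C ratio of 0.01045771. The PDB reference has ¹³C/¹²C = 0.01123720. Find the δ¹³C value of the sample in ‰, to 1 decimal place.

δ¹³C = (R_sample / R_standard − 1) × 1000
R_sample / R_standard = 0.01045771 / 0.01123720 = 0.930633
δ¹³C = (0.930633 − 1) × 1000 = -69.37‰

-69.4‰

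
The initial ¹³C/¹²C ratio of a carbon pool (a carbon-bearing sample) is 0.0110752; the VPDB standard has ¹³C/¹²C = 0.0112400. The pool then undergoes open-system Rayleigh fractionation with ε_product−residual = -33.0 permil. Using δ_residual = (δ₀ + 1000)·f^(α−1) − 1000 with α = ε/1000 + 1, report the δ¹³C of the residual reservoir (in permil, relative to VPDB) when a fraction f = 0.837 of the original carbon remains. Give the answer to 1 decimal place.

δ₀ = (0.0110752/0.0112400 − 1)×1000 = (0.985338 − 1)×1000 = -14.662 permil
α − 1 = ε/1000 = -0.0330
f^(α−1) = 0.837^(-0.0330) = 1.005889
δ_res = (-14.662 + 1000) × 1.005889 − 1000 = 991.141 − 1000 = -8.86 permil

-8.9 permil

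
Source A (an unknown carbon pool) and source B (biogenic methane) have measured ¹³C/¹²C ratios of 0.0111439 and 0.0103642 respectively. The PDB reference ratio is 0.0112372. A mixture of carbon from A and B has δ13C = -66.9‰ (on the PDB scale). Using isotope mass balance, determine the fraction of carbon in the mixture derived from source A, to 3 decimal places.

δ_A = (0.0111439/0.0112372 − 1)×1000 = (0.991697 − 1)×1000 = -8.303‰
δ_B = (0.0103642/0.0112372 − 1)×1000 = (0.922312 − 1)×1000 = -77.688‰
f_A = (δ_mix − δ_B)/(δ_A − δ_B) = (-66.9 − (-77.688))/(-8.303 − (-77.688))
f_A = 10.788 / 69.386 = 0.1555

0.155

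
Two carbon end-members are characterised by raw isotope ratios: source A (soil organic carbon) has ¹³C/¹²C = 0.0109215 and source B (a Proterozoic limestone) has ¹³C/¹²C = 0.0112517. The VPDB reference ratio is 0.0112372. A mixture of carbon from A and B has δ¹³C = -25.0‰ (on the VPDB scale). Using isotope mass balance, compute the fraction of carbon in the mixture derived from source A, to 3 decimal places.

0.895

δ_A = (0.0109215/0.0112372 − 1)×1000 = (0.971906 − 1)×1000 = -28.094‰
δ_B = (0.0112517/0.0112372 − 1)×1000 = (1.001290 − 1)×1000 = 1.290‰
f_A = (δ_mix − δ_B)/(δ_A − δ_B) = (-25.0 − (1.290))/(-28.094 − (1.290))
f_A = -26.290 / -29.385 = 0.8947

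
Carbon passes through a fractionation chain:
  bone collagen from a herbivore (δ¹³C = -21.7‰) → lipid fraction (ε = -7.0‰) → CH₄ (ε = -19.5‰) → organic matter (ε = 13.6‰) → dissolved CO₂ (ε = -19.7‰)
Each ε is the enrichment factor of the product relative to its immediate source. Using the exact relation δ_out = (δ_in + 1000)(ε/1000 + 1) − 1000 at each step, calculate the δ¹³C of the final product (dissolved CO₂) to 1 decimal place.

-53.6‰

step 1: δ = (-21.70 + 1000)·(-7.0/1000 + 1) − 1000 = -28.55‰
step 2: δ = (-28.55 + 1000)·(-19.5/1000 + 1) − 1000 = -47.49‰
step 3: δ = (-47.49 + 1000)·(13.6/1000 + 1) − 1000 = -34.54‰
step 4: δ = (-34.54 + 1000)·(-19.7/1000 + 1) − 1000 = -53.56‰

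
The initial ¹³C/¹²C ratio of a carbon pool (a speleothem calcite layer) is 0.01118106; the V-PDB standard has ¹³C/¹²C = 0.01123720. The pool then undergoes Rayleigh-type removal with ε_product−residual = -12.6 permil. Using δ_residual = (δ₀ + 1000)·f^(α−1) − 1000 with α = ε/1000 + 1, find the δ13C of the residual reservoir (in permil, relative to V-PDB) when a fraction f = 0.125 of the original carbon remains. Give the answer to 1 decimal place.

δ₀ = (0.01118106/0.01123720 − 1)×1000 = (0.995004 − 1)×1000 = -4.996 permil
α − 1 = ε/1000 = -0.0126
f^(α−1) = 0.125^(-0.0126) = 1.026547
δ_res = (-4.996 + 1000) × 1.026547 − 1000 = 1021.419 − 1000 = 21.42 permil

21.4 permil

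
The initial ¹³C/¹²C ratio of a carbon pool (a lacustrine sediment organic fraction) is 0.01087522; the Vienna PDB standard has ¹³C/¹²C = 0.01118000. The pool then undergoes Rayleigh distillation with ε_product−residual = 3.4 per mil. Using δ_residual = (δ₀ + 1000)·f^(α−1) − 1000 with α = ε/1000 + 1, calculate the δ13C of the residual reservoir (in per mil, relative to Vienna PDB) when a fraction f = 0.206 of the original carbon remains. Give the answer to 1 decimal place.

-32.5 per mil

δ₀ = (0.01087522/0.01118000 − 1)×1000 = (0.972739 − 1)×1000 = -27.261 per mil
α − 1 = ε/1000 = 0.0034
f^(α−1) = 0.206^(0.0034) = 0.994643
δ_res = (-27.261 + 1000) × 0.994643 − 1000 = 967.528 − 1000 = -32.47 per mil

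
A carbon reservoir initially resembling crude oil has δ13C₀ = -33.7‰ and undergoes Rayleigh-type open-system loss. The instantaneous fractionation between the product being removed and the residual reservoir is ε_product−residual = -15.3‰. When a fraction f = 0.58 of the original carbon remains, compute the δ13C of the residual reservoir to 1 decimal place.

Rayleigh residual: δ_res = (δ₀ + 1000)·f^(α−1) − 1000
α = ε/1000 + 1 = 0.98470, so α − 1 = -0.01530
f^(α−1) = 0.58^(-0.01530) = 1.008369
δ_res = (-33.7 + 1000) × 1.008369 − 1000 = 974.387 − 1000 = -25.61‰

-25.6‰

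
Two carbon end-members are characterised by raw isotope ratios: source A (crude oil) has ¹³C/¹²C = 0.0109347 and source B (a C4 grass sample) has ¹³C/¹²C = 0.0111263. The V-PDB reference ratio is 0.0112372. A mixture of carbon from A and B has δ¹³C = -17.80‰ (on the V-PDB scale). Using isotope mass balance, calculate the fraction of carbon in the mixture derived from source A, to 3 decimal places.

δ_A = (0.0109347/0.0112372 − 1)×1000 = (0.973080 − 1)×1000 = -26.920‰
δ_B = (0.0111263/0.0112372 − 1)×1000 = (0.990131 − 1)×1000 = -9.869‰
f_A = (δ_mix − δ_B)/(δ_A − δ_B) = (-17.80 − (-9.869))/(-26.920 − (-9.869))
f_A = -7.931 / -17.051 = 0.4651

0.465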